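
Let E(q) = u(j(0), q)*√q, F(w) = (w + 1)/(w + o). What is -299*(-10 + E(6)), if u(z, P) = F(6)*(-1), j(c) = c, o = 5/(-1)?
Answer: 2990 + 2093*√6 ≈ 8116.8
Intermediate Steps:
o = -5 (o = 5*(-1) = -5)
F(w) = (1 + w)/(-5 + w) (F(w) = (w + 1)/(w - 5) = (1 + w)/(-5 + w))
u(z, P) = -7 (u(z, P) = ((1 + 6)/(-5 + 6))*(-1) = (7/1)*(-1) = (1*7)*(-1) = 7*(-1) = -7)
E(q) = -7*√q
-299*(-10 + E(6)) = -299*(-10 - 7*√6) = 2990 + 2093*√6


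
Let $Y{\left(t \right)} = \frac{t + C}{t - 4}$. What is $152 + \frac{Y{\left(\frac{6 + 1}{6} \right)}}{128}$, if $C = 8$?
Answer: $\frac{330697}{2176} \approx 151.97$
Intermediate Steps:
$Y{\left(t \right)} = \frac{8 + t}{-4 + t}$ ($Y{\left(t \right)} = \frac{t + 8}{t - 4} = \frac{8 + t}{-4 + t}$)
$152 + \frac{Y{\left(\frac{6 + 1}{6} \right)}}{128} = 152 + \frac{\frac{1}{-4 + \frac{6 + 1}{6}} \left(8 + \frac{6 + 1}{6}\right)}{128} = 152 + \frac{8 + 7 \cdot \frac{1}{6}}{-4 + 7 \cdot \frac{1}{6}} \cdot \frac{1}{128} = 152 + \frac{8 + \frac{7}{6}}{-4 + \frac{7}{6}} \cdot \frac{1}{128} = 152 + \frac{1}{- \frac{17}{6}} \cdot \frac{55}{6} \cdot \frac{1}{128} = 152 + \left(- \frac{6}{17}\right) \frac{55}{6} \cdot \frac{1}{128} = 152 - \frac{55}{2176} = \frac{330697}{2176}$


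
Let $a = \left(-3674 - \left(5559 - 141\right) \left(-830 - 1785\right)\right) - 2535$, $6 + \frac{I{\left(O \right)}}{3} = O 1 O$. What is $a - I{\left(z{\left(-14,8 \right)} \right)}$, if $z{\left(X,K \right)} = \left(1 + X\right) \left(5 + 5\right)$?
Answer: $14111179$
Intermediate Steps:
$z{\left(X,K \right)} = 10 + 10 X$ ($z{\left(X,K \right)} = \left(1 + X\right) 10 = 10 + 10 X$)
$I{\left(O \right)} = -18 + 3 O^{2}$ ($I{\left(O \right)} = -18 + 3 O 1 O = -18 + 3 O O = -18 + 3 O^{2}$)
$a = 14161861$ ($a = \left(-3674 - 5418 \left(-2615\right)\right) - 2535 = \left(-3674 - -14168070\right) - 2535 = \left(-3674 + 14168070\right) - 2535 = 14164396 - 2535 = 14161861$)
$a - I{\left(z{\left(-14,8 \right)} \right)} = 14161861 - \left(-18 + 3 \left(10 + 10 \left(-14\right)\right)^{2}\right) = 14161861 - \left(-18 + 3 \left(10 - 140\right)^{2}\right) = 14161861 - \left(-18 + 3 \left(-130\right)^{2}\right) = 14161861 - \left(-18 + 3 \cdot 16900\right) = 14161861 - \left(-18 + 50700\right) = 14161861 - 50682 = 14111179$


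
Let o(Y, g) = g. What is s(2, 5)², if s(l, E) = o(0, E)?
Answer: 25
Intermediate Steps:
s(l, E) = E
s(2, 5)² = 5² = 25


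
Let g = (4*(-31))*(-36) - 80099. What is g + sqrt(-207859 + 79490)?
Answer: -75635 + I*sqrt(128369) ≈ -75635.0 + 358.29*I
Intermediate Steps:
g = -75635 (g = -124*(-36) - 80099 = 4464 - 80099 = -75635)
g + sqrt(-207859 + 79490) = -75635 + sqrt(-207859 + 79490) = -75635 + sqrt(-128369) = -75635 + I*sqrt(128369)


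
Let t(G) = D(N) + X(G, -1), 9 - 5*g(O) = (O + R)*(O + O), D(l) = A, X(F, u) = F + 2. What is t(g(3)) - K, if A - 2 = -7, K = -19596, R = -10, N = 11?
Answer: 98016/5 ≈ 19603.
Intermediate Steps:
X(F, u) = 2 + F
A = -5 (A = 2 - 7 = -5)
D(l) = -5
g(O) = 9/5 - 2*O*(-10 + O)/5 (g(O) = 9/5 - (O - 10)*(O + O)/5 = 9/5 - (-10 + O)*2*O/5 = 9/5 - 2*O*(-10 + O)/5)
t(G) = -3 + G (t(G) = -5 + (2 + G) = -3 + G)
t(g(3)) - K = (-3 + (9/5 + 4*3 - 2/5*3**2)) - 1*(-19596) = (-3 + (9/5 + 12 - 2/5*9)) + 19596 = (-3 + (9/5 + 12 - 18/5)) + 19596 = (-3 + 51/5) + 19596 = 36/5 + 19596 = 98016/5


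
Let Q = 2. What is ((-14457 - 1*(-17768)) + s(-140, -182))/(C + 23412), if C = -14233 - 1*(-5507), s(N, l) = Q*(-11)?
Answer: 3289/14686 ≈ 0.22395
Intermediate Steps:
s(N, l) = -22 (s(N, l) = 2*(-11) = -22)
C = -8726 (C = -14233 + 5507 = -8726)
((-14457 - 1*(-17768)) + s(-140, -182))/(C + 23412) = ((-14457 - 1*(-17768)) - 22)/(-8726 + 23412) = ((-14457 + 17768) - 22)/14686 = (3311 - 22)*(1/14686) = 3289*(1/14686) = 3289/14686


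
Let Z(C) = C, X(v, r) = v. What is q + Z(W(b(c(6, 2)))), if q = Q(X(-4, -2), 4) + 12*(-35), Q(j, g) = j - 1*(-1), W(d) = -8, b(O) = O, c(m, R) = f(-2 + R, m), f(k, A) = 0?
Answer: -431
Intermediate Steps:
c(m, R) = 0
Q(j, g) = 1 + j (Q(j, g) = j + 1 = 1 + j)
q = -423 (q = (1 - 4) + 12*(-35) = -3 - 420 = -423)
q + Z(W(b(c(6, 2)))) = -423 - 8 = -431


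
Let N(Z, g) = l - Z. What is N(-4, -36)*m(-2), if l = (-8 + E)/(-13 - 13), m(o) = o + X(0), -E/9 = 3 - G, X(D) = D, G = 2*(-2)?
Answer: -175/13 ≈ -13.462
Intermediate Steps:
G = -4
E = -63 (E = -9*(3 - 1*(-4)) = -9*(3 + 4) = -9*7 = -63)
m(o) = o (m(o) = o + 0 = o)
l = 71/26 (l = (-8 - 63)/(-13 - 13) = -71/(-26) = -71*(-1/26) = 71/26 ≈ 2.7308)
N(Z, g) = 71/26 - Z
N(-4, -36)*m(-2) = (71/26 - 1*(-4))*(-2) = (71/26 + 4)*(-2) = (175/26)*(-2) = -175/13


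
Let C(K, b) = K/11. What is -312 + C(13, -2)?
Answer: -3419/11 ≈ -310.82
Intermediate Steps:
C(K, b) = K/11 (C(K, b) = K*(1/11) = K/11)
-312 + C(13, -2) = -312 + (1/11)*13 = -312 + 13/11 = -3419/11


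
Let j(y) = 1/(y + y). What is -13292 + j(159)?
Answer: -4226855/318 ≈ -13292.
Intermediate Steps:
j(y) = 1/(2*y)
-13292 + j(159) = -13292 + (1/2)/159 = -13292 + (1/2)*(1/159) = -13292 + 1/318 = -4226855/318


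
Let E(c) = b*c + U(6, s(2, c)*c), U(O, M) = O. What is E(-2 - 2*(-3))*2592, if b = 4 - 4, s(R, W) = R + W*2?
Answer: 15552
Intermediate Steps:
s(R, W) = R + 2*W
b = 0
E(c) = 6 (E(c) = 0*c + 6 = 0 + 6 = 6)
E(-2 - 2*(-3))*2592 = 6*2592 = 15552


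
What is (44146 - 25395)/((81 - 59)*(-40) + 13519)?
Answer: 18751/12639 ≈ 1.4836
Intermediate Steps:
(44146 - 25395)/((81 - 59)*(-40) + 13519) = 18751/(22*(-40) + 13519) = 18751/(-880 + 13519) = 18751/12639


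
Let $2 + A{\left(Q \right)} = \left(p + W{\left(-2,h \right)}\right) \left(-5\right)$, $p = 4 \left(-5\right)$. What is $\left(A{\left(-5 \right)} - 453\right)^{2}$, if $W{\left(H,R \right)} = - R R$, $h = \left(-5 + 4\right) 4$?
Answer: $75625$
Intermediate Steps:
$h = -4$ ($h = \left(-1\right) 4 = -4$)
$W{\left(H,R \right)} = - R^{2}$
$p = -20$
$A{\left(Q \right)} = 178$ ($A{\left(Q \right)} = -2 + \left(-20 - \left(-4\right)^{2}\right) \left(-5\right) = -2 + \left(-20 - 16\right) \left(-5\right) = -2 - -180 = -2 + 180 = 178$)
$\left(A{\left(-5 \right)} - 453\right)^{2} = \left(178 - 453\right)^{2} = \left(-275\right)^{2} = 75625$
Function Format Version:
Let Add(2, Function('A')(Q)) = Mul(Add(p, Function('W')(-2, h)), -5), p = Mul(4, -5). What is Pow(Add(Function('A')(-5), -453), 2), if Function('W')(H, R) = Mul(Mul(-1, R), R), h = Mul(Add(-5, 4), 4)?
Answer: 75625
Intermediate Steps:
h = -4 (h = Mul(-1, 4) = -4)
Function('W')(H, R) = Mul(-1, Pow(R, 2))
p = -20
Function('A')(Q) = 178 (Function('A')(Q) = Add(-2, Mul(Add(-20, Mul(-1, Pow(-4, 2))), -5)) = Add(-2, Mul(Add(-20, Mul(-1, 16)), -5)) = Add(-2, Mul(Add(-20, -16), -5)) = Add(-2, Mul(-36, -5)) = Add(-2, 180) = 178)
Pow(Add(Function('A')(-5), -453), 2) = Pow(Add(178, -453), 2) = Pow(-275, 2) = 75625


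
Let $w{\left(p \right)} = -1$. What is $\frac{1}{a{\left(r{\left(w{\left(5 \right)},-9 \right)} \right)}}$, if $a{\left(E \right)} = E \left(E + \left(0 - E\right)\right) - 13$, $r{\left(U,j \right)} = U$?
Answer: $- \frac{1}{13} \approx -0.076923$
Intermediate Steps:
$a{\left(E \right)} = -13$ ($a{\left(E \right)} = E \left(E - E\right) - 13 = E 0 - 13 = 0 - 13 = -13$)
$\frac{1}{a{\left(r{\left(w{\left(5 \right)},-9 \right)} \right)}} = \frac{1}{-13} = - \frac{1}{13}$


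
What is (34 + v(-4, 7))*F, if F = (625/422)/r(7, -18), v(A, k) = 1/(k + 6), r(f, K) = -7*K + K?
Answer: 276875/592488 ≈ 0.46731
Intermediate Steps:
r(f, K) = -6*K
v(A, k) = 1/(6 + k)
F = 625/45576 (F = (625/422)/((-6*(-18))) = (625*(1/422))/108 = (625/422)*(1/108) = 625/45576 ≈ 0.013713)
(34 + v(-4, 7))*F = (34 + 1/(6 + 7))*(625/45576) = (34 + 1/13)*(625/45576) = (443/13)*(625/45576) = 276875/592488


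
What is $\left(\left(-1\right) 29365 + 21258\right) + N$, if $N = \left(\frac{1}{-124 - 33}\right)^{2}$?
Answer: $- \frac{199829442}{24649} \approx -8107.0$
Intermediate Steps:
$N = \frac{1}{24649}$ ($N = \left(\frac{1}{-157}\right)^{2} = \left(- \frac{1}{157}\right)^{2} = \frac{1}{24649} \approx 4.057 \cdot 10^{-5}$)
$\left(\left(-1\right) 29365 + 21258\right) + N = \left(\left(-1\right) 29365 + 21258\right) + \frac{1}{24649} = \left(-29365 + 21258\right) + \frac{1}{24649} = -8107 + \frac{1}{24649} = - \frac{199829442}{24649}$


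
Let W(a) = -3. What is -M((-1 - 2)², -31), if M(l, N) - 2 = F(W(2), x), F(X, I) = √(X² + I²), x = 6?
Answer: -2 - 3*√5 ≈ -8.7082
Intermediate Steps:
F(X, I) = √(I² + X²)
M(l, N) = 2 + 3*√5 (M(l, N) = 2 + √(6² + (-3)²) = 2 + √(36 + 9) = 2 + √45 = 2 + 3*√5)
-M((-1 - 2)², -31) = -(2 + 3*√5) = -2 - 3*√5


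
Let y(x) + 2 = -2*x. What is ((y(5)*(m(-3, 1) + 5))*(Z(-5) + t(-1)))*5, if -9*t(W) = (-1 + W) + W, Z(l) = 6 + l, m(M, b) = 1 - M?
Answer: -720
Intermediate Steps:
y(x) = -2 - 2*x
t(W) = 1/9 - 2*W/9 (t(W) = -((-1 + W) + W)/9 = -(-1 + 2*W)/9 = 1/9 - 2*W/9)
((y(5)*(m(-3, 1) + 5))*(Z(-5) + t(-1)))*5 = (((-2 - 2*5)*((1 - 1*(-3)) + 5))*((6 - 5) + (1/9 - 2/9*(-1))))*5 = (((-2 - 10)*((1 + 3) + 5))*(1 + (1/9 + 2/9)))*5 = ((-12*(4 + 5))*(1 + 1/3))*5 = (-12*9*(4/3))*5 = -108*4/3*5 = -144*5 = -720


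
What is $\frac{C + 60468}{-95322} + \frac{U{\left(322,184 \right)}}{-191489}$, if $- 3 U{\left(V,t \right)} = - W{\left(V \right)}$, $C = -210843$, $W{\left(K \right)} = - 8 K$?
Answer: $\frac{28877008199}{18253114458} \approx 1.582$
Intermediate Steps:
$U{\left(V,t \right)} = - \frac{8 V}{3}$ ($U{\left(V,t \right)} = - \frac{\left(-1\right) \left(- 8 V\right)}{3} = - \frac{8 V}{3}$)
$\frac{C + 60468}{-95322} + \frac{U{\left(322,184 \right)}}{-191489} = \frac{-210843 + 60468}{-95322} + \frac{\left(- \frac{8}{3}\right) 322}{-191489} = \left(-150375\right) \left(- \frac{1}{95322}\right) - - \frac{2576}{574467} = \frac{50125}{31774} + \frac{2576}{574467} = \frac{28877008199}{18253114458}$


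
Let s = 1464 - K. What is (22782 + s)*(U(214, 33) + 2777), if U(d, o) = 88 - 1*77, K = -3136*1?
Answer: 76341016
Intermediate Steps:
K = -3136
U(d, o) = 11 (U(d, o) = 88 - 77 = 11)
s = 4600 (s = 1464 - 1*(-3136) = 1464 + 3136 = 4600)
(22782 + s)*(U(214, 33) + 2777) = (22782 + 4600)*(11 + 2777) = 27382*2788 = 76341016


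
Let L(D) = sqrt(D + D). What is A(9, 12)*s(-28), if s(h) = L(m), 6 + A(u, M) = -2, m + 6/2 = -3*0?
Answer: -8*I*sqrt(6) ≈ -19.596*I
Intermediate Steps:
m = -3 (m = -3 - 3*0 = -3 + 0 = -3)
A(u, M) = -8 (A(u, M) = -6 - 2 = -8)
L(D) = sqrt(2)*sqrt(D) (L(D) = sqrt(2*D) = sqrt(2)*sqrt(D))
s(h) = I*sqrt(6) (s(h) = sqrt(2)*sqrt(-3) = sqrt(2)*(I*sqrt(3)) = I*sqrt(6))
A(9, 12)*s(-28) = -8*I*sqrt(6)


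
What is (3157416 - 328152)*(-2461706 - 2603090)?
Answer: -14329644990144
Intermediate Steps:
(3157416 - 328152)*(-2461706 - 2603090) = 2829264*(-5064796) = -14329644990144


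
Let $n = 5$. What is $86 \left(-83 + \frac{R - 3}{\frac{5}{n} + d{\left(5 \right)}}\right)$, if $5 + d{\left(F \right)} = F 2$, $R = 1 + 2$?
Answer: $-7138$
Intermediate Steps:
$R = 3$
$d{\left(F \right)} = -5 + 2 F$ ($d{\left(F \right)} = -5 + F 2 = -5 + 2 F$)
$86 \left(-83 + \frac{R - 3}{\frac{5}{n} + d{\left(5 \right)}}\right) = 86 \left(-83 + \frac{3 - 3}{\frac{5}{5} + \left(-5 + 2 \cdot 5\right)}\right) = 86 \left(-83 + \frac{0}{5 \cdot \frac{1}{5} + \left(-5 + 10\right)}\right) = 86 \left(-83 + \frac{0}{1 + 5}\right) = 86 \left(-83 + \frac{0}{6}\right) = 86 \left(-83 + 0 \cdot \frac{1}{6}\right) = 86 \left(-83 + 0\right) = 86 \left(-83\right) = -7138$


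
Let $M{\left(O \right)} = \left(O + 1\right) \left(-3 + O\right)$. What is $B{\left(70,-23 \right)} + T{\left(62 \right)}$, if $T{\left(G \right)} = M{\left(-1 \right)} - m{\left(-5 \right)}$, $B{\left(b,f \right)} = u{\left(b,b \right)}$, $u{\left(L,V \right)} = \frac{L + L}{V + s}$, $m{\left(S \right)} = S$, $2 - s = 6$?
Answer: $\frac{235}{33} \approx 7.1212$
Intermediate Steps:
$s = -4$ ($s = 2 - 6 = -4$)
$M{\left(O \right)} = \left(1 + O\right) \left(-3 + O\right)$
$u{\left(L,V \right)} = \frac{2 L}{-4 + V}$ ($u{\left(L,V \right)} = \frac{L + L}{V - 4} = \frac{2 L}{-4 + V}$)
$B{\left(b,f \right)} = \frac{2 b}{-4 + b}$
$T{\left(G \right)} = 5$ ($T{\left(G \right)} = \left(-3 + \left(-1\right)^{2} - -2\right) - -5 = \left(-3 + 1 + 2\right) + 5 = 0 + 5 = 5$)
$B{\left(70,-23 \right)} + T{\left(62 \right)} = 2 \cdot 70 \frac{1}{-4 + 70} + 5 = 2 \cdot 70 \cdot \frac{1}{66} + 5 = \frac{70}{33} + 5 = \frac{235}{33}$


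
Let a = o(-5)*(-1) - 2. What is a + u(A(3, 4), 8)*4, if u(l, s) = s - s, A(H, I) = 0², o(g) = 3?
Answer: -5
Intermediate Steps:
A(H, I) = 0
u(l, s) = 0
a = -5 (a = 3*(-1) - 2 = -3 - 2 = -5)
a + u(A(3, 4), 8)*4 = -5 + 0*4 = -5 + 0 = -5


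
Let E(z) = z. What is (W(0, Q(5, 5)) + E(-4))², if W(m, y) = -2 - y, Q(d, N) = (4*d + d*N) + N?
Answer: 3136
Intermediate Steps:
Q(d, N) = N + 4*d + N*d (Q(d, N) = (4*d + N*d) + N = N + 4*d + N*d)
(W(0, Q(5, 5)) + E(-4))² = ((-2 - (5 + 4*5 + 5*5)) - 4)² = ((-2 - (5 + 20 + 25)) - 4)² = ((-2 - 1*50) - 4)² = ((-2 - 50) - 4)² = (-52 - 4)² = (-56)² = 3136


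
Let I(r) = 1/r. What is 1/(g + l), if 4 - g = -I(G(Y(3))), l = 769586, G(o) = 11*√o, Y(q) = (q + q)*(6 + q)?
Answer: 5028501060/3869884130765399 - 33*√6/3869884130765399 ≈ 1.2994e-6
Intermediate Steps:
Y(q) = 2*q*(6 + q) (Y(q) = (2*q)*(6 + q) = 2*q*(6 + q))
g = 4 + √6/198 (g = 4 - (-1)/(11*√(2*3*(6 + 3))) = 4 - (-1)/(11*√(2*3*9)) = 4 - (-1)/(11*√54) = 4 - (-1)/(11*(3*√6)) = 4 - (-1)/(33*√6) = 4 - (-1)*√6/198 = 4 + √6/198 ≈ 4.0124)
1/(g + l) = 1/((4 + √6/198) + 769586) = 1/(769590 + √6/198)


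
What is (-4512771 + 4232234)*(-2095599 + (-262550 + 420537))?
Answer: 543571857644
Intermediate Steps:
(-4512771 + 4232234)*(-2095599 + (-262550 + 420537)) = -280537*(-2095599 + 157987) = -280537*(-1937612) = 543571857644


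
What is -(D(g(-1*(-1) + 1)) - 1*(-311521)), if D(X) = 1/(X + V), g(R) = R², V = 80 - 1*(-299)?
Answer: -119312544/383 ≈ -3.1152e+5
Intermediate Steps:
V = 379 (V = 80 + 299 = 379)
D(X) = 1/(379 + X) (D(X) = 1/(X + 379) = 1/(379 + X))
-(D(g(-1*(-1) + 1)) - 1*(-311521)) = -(1/(379 + (-1*(-1) + 1)²) - 1*(-311521)) = -(1/(379 + (1 + 1)²) + 311521) = -(1/(379 + 2²) + 311521) = -(1/(379 + 4) + 311521) = -(1/383 + 311521) = -1*119312544/383 = -119312544/383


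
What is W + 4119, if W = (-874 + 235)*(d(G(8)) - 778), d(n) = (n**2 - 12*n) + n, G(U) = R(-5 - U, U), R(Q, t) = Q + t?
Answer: 450141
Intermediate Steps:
G(U) = -5 (G(U) = (-5 - U) + U = -5)
d(n) = n**2 - 11*n
W = 446022 (W = (-874 + 235)*(-5*(-11 - 5) - 778) = -639*(-5*(-16) - 778) = -639*(80 - 778) = -639*(-698) = 446022)
W + 4119 = 446022 + 4119 = 450141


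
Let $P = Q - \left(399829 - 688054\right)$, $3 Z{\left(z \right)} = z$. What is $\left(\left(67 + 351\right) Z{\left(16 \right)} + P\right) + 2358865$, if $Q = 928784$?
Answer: $\frac{10734310}{3} \approx 3.5781 \cdot 10^{6}$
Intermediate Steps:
$Z{\left(z \right)} = \frac{z}{3}$
$P = 1217009$ ($P = 928784 - \left(399829 - 688054\right) = 928784 - -288225 = 928784 + 288225 = 1217009$)
$\left(\left(67 + 351\right) Z{\left(16 \right)} + P\right) + 2358865 = \left(\left(67 + 351\right) \frac{1}{3} \cdot 16 + 1217009\right) + 2358865 = \left(418 \cdot \frac{16}{3} + 1217009\right) + 2358865 = \left(\frac{6688}{3} + 1217009\right) + 2358865 = \frac{3657715}{3} + 2358865 = \frac{10734310}{3}$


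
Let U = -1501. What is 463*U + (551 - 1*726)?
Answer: -695138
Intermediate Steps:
463*U + (551 - 1*726) = 463*(-1501) + (551 - 1*726) = -694963 + (551 - 726) = -694963 - 175 = -695138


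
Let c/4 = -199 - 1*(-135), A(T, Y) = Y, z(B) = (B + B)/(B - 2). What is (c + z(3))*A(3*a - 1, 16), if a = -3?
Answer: -4000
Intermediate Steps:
z(B) = 2*B/(-2 + B) (z(B) = (2*B)/(-2 + B) = 2*B/(-2 + B))
c = -256 (c = 4*(-199 - 1*(-135)) = 4*(-199 + 135) = 4*(-64) = -256)
(c + z(3))*A(3*a - 1, 16) = (-256 + 2*3/(-2 + 3))*16 = (-256 + 2*3/1)*16 = (-256 + 2*3*1)*16 = (-256 + 6)*16 = -250*16 = -4000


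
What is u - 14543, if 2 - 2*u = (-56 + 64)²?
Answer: -14574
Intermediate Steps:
u = -31 (u = 1 - (-56 + 64)²/2 = 1 - ½*8² = 1 - ½*64 = 1 - 32 = -31)
u - 14543 = -31 - 14543 = -14574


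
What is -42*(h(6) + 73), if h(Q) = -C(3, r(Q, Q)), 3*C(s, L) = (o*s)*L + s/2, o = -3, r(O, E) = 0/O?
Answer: -3045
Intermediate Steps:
r(O, E) = 0
C(s, L) = s/6 - L*s (C(s, L) = ((-3*s)*L + s/2)/3 = (-3*L*s + s*(½))/3 = (-3*L*s + s/2)/3 = (s/2 - 3*L*s)/3 = s/6 - L*s)
h(Q) = -½ (h(Q) = -3*(⅙ - 1*0) = -3*(⅙ + 0) = -3/6 = -1*½ = -½)
-42*(h(6) + 73) = -42*(-½ + 73) = -42*145/2 = -3045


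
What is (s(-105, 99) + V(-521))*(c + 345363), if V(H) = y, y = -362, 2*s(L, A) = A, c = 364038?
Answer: -443375625/2 ≈ -2.2169e+8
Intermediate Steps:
s(L, A) = A/2
V(H) = -362
(s(-105, 99) + V(-521))*(c + 345363) = ((1/2)*99 - 362)*(364038 + 345363) = (99/2 - 362)*709401 = -625/2*709401 = -443375625/2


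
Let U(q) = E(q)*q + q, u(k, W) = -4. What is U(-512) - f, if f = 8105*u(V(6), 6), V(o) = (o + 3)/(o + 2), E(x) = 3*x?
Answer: 818340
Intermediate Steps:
V(o) = (3 + o)/(2 + o)
f = -32420 (f = 8105*(-4) = -32420)
U(q) = q + 3*q² (U(q) = (3*q)*q + q = 3*q² + q = q + 3*q²)
U(-512) - f = -512*(1 + 3*(-512)) - 1*(-32420) = -512*(1 - 1536) + 32420 = -512*(-1535) + 32420 = 785920 + 32420 = 818340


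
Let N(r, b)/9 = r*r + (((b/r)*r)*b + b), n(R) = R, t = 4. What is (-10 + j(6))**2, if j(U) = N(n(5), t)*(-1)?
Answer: 172225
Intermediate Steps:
N(r, b) = 9*b + 9*b**2 + 9*r**2 (N(r, b) = 9*(r*r + (((b/r)*r)*b + b)) = 9*(r**2 + (b*b + b)) = 9*(r**2 + (b**2 + b)) = 9*(r**2 + (b + b**2)) = 9*(b + b**2 + r**2) = 9*b + 9*b**2 + 9*r**2)
j(U) = -405 (j(U) = (9*4 + 9*4**2 + 9*5**2)*(-1) = (36 + 9*16 + 9*25)*(-1) = (36 + 144 + 225)*(-1) = 405*(-1) = -405)
(-10 + j(6))**2 = (-10 - 405)**2 = (-415)**2 = 172225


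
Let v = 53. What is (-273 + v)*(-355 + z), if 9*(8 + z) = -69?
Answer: 244640/3 ≈ 81547.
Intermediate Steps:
z = -47/3 (z = -8 + (1/9)*(-69) = -8 - 23/3 = -47/3 ≈ -15.667)
(-273 + v)*(-355 + z) = (-273 + 53)*(-355 - 47/3) = -220*(-1112/3) = 244640/3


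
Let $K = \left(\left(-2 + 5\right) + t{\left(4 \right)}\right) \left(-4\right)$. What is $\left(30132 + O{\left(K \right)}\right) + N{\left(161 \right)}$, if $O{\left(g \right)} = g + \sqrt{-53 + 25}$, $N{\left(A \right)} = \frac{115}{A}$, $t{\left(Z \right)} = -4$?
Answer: $\frac{210957}{7} + 2 i \sqrt{7} \approx 30137.0 + 5.2915 i$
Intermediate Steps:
$K = 4$ ($K = \left(\left(-2 + 5\right) - 4\right) \left(-4\right) = \left(3 - 4\right) \left(-4\right) = \left(-1\right) \left(-4\right) = 4$)
$O{\left(g \right)} = g + 2 i \sqrt{7}$ ($O{\left(g \right)} = g + \sqrt{-28} = g + 2 i \sqrt{7}$)
$\left(30132 + O{\left(K \right)}\right) + N{\left(161 \right)} = \left(30132 + \left(4 + 2 i \sqrt{7}\right)\right) + \frac{115}{161} = \left(30136 + 2 i \sqrt{7}\right) + 115 \cdot \frac{1}{161} = \left(30136 + 2 i \sqrt{7}\right) + \frac{5}{7} = \frac{210957}{7} + 2 i \sqrt{7}$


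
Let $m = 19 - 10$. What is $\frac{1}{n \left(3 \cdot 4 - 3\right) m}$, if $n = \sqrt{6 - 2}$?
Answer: $\frac{1}{162} \approx 0.0061728$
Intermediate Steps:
$m = 9$
$n = 2$ ($n = \sqrt{4} = 2$)
$\frac{1}{n \left(3 \cdot 4 - 3\right) m} = \frac{1}{2 \left(3 \cdot 4 - 3\right) 9} = \frac{1}{2 \left(12 - 3\right) 9} = \frac{1}{2 \cdot 9 \cdot 9} = \frac{1}{18 \cdot 9} = \frac{1}{162}$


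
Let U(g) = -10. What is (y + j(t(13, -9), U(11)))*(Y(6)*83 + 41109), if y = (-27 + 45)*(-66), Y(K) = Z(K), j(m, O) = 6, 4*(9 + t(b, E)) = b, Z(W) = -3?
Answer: -48296520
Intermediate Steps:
t(b, E) = -9 + b/4
Y(K) = -3
y = -1188 (y = 18*(-66) = -1188)
(y + j(t(13, -9), U(11)))*(Y(6)*83 + 41109) = (-1188 + 6)*(-3*83 + 41109) = -1182*(-249 + 41109) = -1182*40860 = -48296520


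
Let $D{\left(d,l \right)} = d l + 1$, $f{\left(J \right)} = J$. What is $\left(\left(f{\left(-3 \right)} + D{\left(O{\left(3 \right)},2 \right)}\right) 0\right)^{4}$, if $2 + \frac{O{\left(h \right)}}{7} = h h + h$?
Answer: $0$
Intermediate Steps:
$O{\left(h \right)} = -14 + 7 h + 7 h^{2}$ ($O{\left(h \right)} = -14 + 7 \left(h h + h\right) = -14 + 7 \left(h^{2} + h\right) = -14 + 7 \left(h + h^{2}\right) = -14 + \left(7 h + 7 h^{2}\right) = -14 + 7 h + 7 h^{2}$)
$D{\left(d,l \right)} = 1 + d l$
$\left(\left(f{\left(-3 \right)} + D{\left(O{\left(3 \right)},2 \right)}\right) 0\right)^{4} = \left(\left(-3 + \left(1 + \left(-14 + 7 \cdot 3 + 7 \cdot 3^{2}\right) 2\right)\right) 0\right)^{4} = \left(\left(-3 + \left(1 + \left(-14 + 21 + 7 \cdot 9\right) 2\right)\right) 0\right)^{4} = \left(\left(-3 + \left(1 + \left(-14 + 21 + 63\right) 2\right)\right) 0\right)^{4} = \left(\left(-3 + \left(1 + 70 \cdot 2\right)\right) 0\right)^{4} = \left(\left(-3 + \left(1 + 140\right)\right) 0\right)^{4} = \left(\left(-3 + 141\right) 0\right)^{4} = \left(138 \cdot 0\right)^{4} = 0^{4} = 0$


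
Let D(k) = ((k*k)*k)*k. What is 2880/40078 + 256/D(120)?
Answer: 1166420039/16231590000 ≈ 0.071861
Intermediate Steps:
D(k) = k**4 (D(k) = (k**2*k)*k = k**3*k = k**4)
2880/40078 + 256/D(120) = 2880/40078 + 256/(120**4) = 2880*(1/40078) + 256/207360000 = 1440/20039 + 256*(1/207360000) = 1440/20039 + 1/810000 = 1166420039/16231590000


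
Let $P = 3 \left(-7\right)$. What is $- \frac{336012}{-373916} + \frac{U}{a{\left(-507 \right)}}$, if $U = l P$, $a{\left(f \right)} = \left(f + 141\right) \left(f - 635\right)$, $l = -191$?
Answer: $\frac{11828615395}{13023868196} \approx 0.90823$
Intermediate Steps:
$a{\left(f \right)} = \left(-635 + f\right) \left(141 + f\right)$ ($a{\left(f \right)} = \left(141 + f\right) \left(-635 + f\right) = \left(-635 + f\right) \left(141 + f\right)$)
$P = -21$
$U = 4011$ ($U = \left(-191\right) \left(-21\right) = 4011$)
$- \frac{336012}{-373916} + \frac{U}{a{\left(-507 \right)}} = - \frac{336012}{-373916} + \frac{4011}{-89535 + \left(-507\right)^{2} - -250458} = \left(-336012\right) \left(- \frac{1}{373916}\right) + \frac{4011}{-89535 + 257049 + 250458} = \frac{84003}{93479} + \frac{4011}{417972} = \frac{84003}{93479} + 4011 \cdot \frac{1}{417972} = \frac{84003}{93479} + \frac{1337}{139324} = \frac{11828615395}{13023868196}$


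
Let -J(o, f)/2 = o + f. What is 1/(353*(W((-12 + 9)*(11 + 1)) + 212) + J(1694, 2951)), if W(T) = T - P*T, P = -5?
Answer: -1/10702 ≈ -9.3441e-5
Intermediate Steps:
W(T) = 6*T (W(T) = T - (-5)*T = T + 5*T = 6*T)
J(o, f) = -2*f - 2*o (J(o, f) = -2*(o + f) = -2*(f + o) = -2*f - 2*o)
1/(353*(W((-12 + 9)*(11 + 1)) + 212) + J(1694, 2951)) = 1/(353*(6*((-12 + 9)*(11 + 1)) + 212) + (-2*2951 - 2*1694)) = 1/(353*(6*(-3*12) + 212) + (-5902 - 3388)) = 1/(353*(6*(-36) + 212) - 9290) = 1/(353*(-216 + 212) - 9290) = 1/(353*(-4) - 9290) = 1/(-1412 - 9290) = 1/(-10702) = -1/10702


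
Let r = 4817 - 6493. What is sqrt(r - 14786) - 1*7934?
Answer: -7934 + I*sqrt(16462) ≈ -7934.0 + 128.3*I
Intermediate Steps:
r = -1676
sqrt(r - 14786) - 1*7934 = sqrt(-1676 - 14786) - 1*7934 = sqrt(-16462) - 7934 = I*sqrt(16462) - 7934 = -7934 + I*sqrt(16462)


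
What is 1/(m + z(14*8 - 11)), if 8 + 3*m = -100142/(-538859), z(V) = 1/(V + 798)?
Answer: -1453302723/3783829693 ≈ -0.38408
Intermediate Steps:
z(V) = 1/(798 + V)
m = -4210730/1616577 (m = -8/3 + (-100142/(-538859))/3 = -8/3 + (-100142*(-1/538859))/3 = -8/3 + (⅓)*(100142/538859) = -8/3 + 100142/1616577 = -4210730/1616577 ≈ -2.6047)
1/(m + z(14*8 - 11)) = 1/(-4210730/1616577 + 1/(798 + (14*8 - 11))) = 1/(-4210730/1616577 + 1/(798 + (112 - 11))) = 1/(-4210730/1616577 + 1/(798 + 101)) = 1/(-4210730/1616577 + 1/899) = 1/(-3783829693/1453302723) = -1453302723/3783829693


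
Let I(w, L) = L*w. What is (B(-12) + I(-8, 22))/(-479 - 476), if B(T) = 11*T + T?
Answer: 64/191 ≈ 0.33508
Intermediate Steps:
B(T) = 12*T
(B(-12) + I(-8, 22))/(-479 - 476) = (12*(-12) + 22*(-8))/(-479 - 476) = (-144 - 176)/(-955) = -1/955*(-320) = 64/191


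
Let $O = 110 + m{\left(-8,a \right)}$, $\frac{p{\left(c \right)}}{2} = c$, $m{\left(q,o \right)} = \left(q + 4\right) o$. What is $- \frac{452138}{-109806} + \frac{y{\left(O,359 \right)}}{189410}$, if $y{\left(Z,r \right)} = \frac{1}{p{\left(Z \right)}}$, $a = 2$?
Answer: $\frac{2911741610021}{707144051640} \approx 4.1176$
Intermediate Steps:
$m{\left(q,o \right)} = o \left(4 + q\right)$ ($m{\left(q,o \right)} = \left(4 + q\right) o = o \left(4 + q\right)$)
$p{\left(c \right)} = 2 c$
$O = 102$ ($O = 110 + 2 \left(4 - 8\right) = 110 + 2 \left(-4\right) = 110 - 8 = 102$)
$y{\left(Z,r \right)} = \frac{1}{2 Z}$
$- \frac{452138}{-109806} + \frac{y{\left(O,359 \right)}}{189410} = - \frac{452138}{-109806} + \frac{\frac{1}{2} \cdot \frac{1}{102}}{189410} = \left(-452138\right) \left(- \frac{1}{109806}\right) + \frac{1}{2} \cdot \frac{1}{102} \cdot \frac{1}{189410} = \frac{226069}{54903} + \frac{1}{204} \cdot \frac{1}{189410} = \frac{226069}{54903} + \frac{1}{38639640} = \frac{2911741610021}{707144051640}$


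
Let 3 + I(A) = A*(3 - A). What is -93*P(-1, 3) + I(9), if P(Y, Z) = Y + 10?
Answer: -894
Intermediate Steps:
I(A) = -3 + A*(3 - A)
P(Y, Z) = 10 + Y
-93*P(-1, 3) + I(9) = -93*(10 - 1) + (-3 - 1*9² + 3*9) = -93*9 + (-3 - 1*81 + 27) = -837 + (-3 - 81 + 27) = -837 - 57 = -894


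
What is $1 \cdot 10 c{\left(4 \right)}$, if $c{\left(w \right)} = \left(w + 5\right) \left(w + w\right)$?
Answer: $720$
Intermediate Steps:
$c{\left(w \right)} = 2 w \left(5 + w\right)$ ($c{\left(w \right)} = \left(5 + w\right) 2 w = 2 w \left(5 + w\right)$)
$1 \cdot 10 c{\left(4 \right)} = 1 \cdot 10 \cdot 2 \cdot 4 \left(5 + 4\right) = 10 \cdot 2 \cdot 4 \cdot 9 = 10 \cdot 72 = 720$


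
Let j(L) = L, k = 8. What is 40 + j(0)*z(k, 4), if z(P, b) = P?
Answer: 40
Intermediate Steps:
40 + j(0)*z(k, 4) = 40 + 0*8 = 40 + 0 = 40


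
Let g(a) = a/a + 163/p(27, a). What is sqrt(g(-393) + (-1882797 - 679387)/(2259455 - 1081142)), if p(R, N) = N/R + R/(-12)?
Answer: I*sqrt(45668952970540035)/64807215 ≈ 3.2975*I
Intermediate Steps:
p(R, N) = -R/12 + N/R (p(R, N) = N/R + R*(-1/12) = N/R - R/12 = -R/12 + N/R)
g(a) = 1 + 163/(-9/4 + a/27) (g(a) = a/a + 163/(-1/12*27 + a/27) = 1 + 163/(-9/4 + a*(1/27)) = 1 + 163/(-9/4 + a/27))
sqrt(g(-393) + (-1882797 - 679387)/(2259455 - 1081142)) = sqrt((17361 + 4*(-393))/(-243 + 4*(-393)) + (-1882797 - 679387)/(2259455 - 1081142)) = sqrt((17361 - 1572)/(-243 - 1572) - 2562184/1178313) = sqrt(15789/(-1815) - 2562184*1/1178313) = sqrt(-1/1815*15789 - 2562184/1178313) = sqrt(-5263/605 - 2562184/1178313) = sqrt(-7751582639/712879365) = I*sqrt(45668952970540035)/64807215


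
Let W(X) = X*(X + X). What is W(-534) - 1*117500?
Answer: 452812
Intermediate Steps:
W(X) = 2*X² (W(X) = X*(2*X) = 2*X²)
W(-534) - 1*117500 = 2*(-534)² - 1*117500 = 2*285156 - 117500 = 570312 - 117500 = 452812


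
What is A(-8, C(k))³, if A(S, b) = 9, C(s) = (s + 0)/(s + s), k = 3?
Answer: 729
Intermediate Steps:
C(s) = ½ (C(s) = s/((2*s)) = s*(1/(2*s)) = ½)
A(-8, C(k))³ = 9³ = 729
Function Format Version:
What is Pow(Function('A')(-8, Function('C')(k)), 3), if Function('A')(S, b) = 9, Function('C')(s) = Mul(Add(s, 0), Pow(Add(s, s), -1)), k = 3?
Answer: 729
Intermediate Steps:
Function('C')(s) = Rational(1, 2) (Function('C')(s) = Mul(s, Pow(Mul(2, s), -1)) = Mul(s, Mul(Rational(1, 2), Pow(s, -1))) = Rational(1, 2))
Pow(Function('A')(-8, Function('C')(k)), 3) = Pow(9, 3) = 729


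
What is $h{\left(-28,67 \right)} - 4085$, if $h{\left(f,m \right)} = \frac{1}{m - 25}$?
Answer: $- \frac{171569}{42} \approx -4085.0$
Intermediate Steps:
$h{\left(f,m \right)} = \frac{1}{-25 + m}$
$h{\left(-28,67 \right)} - 4085 = \frac{1}{-25 + 67} - 4085 = \frac{1}{42} - 4085 = - \frac{171569}{42}$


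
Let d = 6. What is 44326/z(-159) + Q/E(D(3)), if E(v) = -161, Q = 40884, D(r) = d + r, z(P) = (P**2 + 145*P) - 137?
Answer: -78270190/336329 ≈ -232.72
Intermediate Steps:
z(P) = -137 + P**2 + 145*P
D(r) = 6 + r
44326/z(-159) + Q/E(D(3)) = 44326/(-137 + (-159)**2 + 145*(-159)) + 40884/(-161) = 44326/(-137 + 25281 - 23055) + 40884*(-1/161) = 44326/2089 - 40884/161 = -78270190/336329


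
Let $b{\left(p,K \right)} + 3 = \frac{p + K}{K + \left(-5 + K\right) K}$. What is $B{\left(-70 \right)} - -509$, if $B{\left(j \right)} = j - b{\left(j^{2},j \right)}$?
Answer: $\frac{32639}{74} \approx 441.07$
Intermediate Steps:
$b{\left(p,K \right)} = -3 + \frac{K + p}{K + K \left(-5 + K\right)}$ ($b{\left(p,K \right)} = -3 + \frac{p + K}{K + \left(-5 + K\right) K} = -3 + \frac{K + p}{K + K \left(-5 + K\right)}$)
$B{\left(j \right)} = j - \frac{- 2 j^{2} + 13 j}{j \left(-4 + j\right)}$ ($B{\left(j \right)} = j - \frac{j^{2} - 3 j^{2} + 13 j}{j \left(-4 + j\right)} = j - \frac{- 2 j^{2} + 13 j}{j \left(-4 + j\right)}$)
$B{\left(-70 \right)} - -509 = \frac{-13 + \left(-70\right)^{2} - -140}{-4 - 70} - -509 = \frac{-13 + 4900 + 140}{-74} + 509 = \left(- \frac{1}{74}\right) 5027 + 509 = - \frac{5027}{74} + 509 = \frac{32639}{74}$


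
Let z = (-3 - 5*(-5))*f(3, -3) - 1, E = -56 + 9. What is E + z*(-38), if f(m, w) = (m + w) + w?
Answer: 2499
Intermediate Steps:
E = -47
f(m, w) = m + 2*w
z = -67 (z = (-3 - 5*(-5))*(3 + 2*(-3)) - 1 = (-3 + 25)*(3 - 6) - 1 = 22*(-3) - 1 = -66 - 1 = -67)
E + z*(-38) = -47 - 67*(-38) = -47 + 2546 = 2499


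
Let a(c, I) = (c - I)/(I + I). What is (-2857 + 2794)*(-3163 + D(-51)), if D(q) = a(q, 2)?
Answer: 800415/4 ≈ 2.0010e+5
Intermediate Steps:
a(c, I) = (c - I)/(2*I) (a(c, I) = (c - I)/((2*I)) = (c - I)*(1/(2*I)) = (c - I)/(2*I))
D(q) = -½ + q/4 (D(q) = (½)*(q - 1*2)/2 = (½)*(½)*(q - 2) = (½)*(½)*(-2 + q) = -½ + q/4)
(-2857 + 2794)*(-3163 + D(-51)) = (-2857 + 2794)*(-3163 + (-½ + (¼)*(-51))) = -63*(-3163 + (-½ - 51/4)) = -63*(-3163 - 53/4) = -63*(-12705/4) = 800415/4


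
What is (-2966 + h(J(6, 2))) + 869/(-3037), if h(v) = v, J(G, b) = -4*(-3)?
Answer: -8972167/3037 ≈ -2954.3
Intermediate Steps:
J(G, b) = 12
(-2966 + h(J(6, 2))) + 869/(-3037) = (-2966 + 12) + 869/(-3037) = -2954 + 869*(-1/3037) = -2954 - 869/3037 = -8972167/3037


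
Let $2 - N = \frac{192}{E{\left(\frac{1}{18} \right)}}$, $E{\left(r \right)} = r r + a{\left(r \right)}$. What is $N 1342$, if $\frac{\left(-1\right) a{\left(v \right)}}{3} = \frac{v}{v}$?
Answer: $\frac{86089300}{971} \approx 88661.0$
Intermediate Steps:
$a{\left(v \right)} = -3$ ($a{\left(v \right)} = - 3 \frac{v}{v} = \left(-3\right) 1 = -3$)
$E{\left(r \right)} = -3 + r^{2}$ ($E{\left(r \right)} = r r - 3 = r^{2} - 3 = -3 + r^{2}$)
$N = \frac{64150}{971}$ ($N = 2 - \frac{192}{-3 + \left(\frac{1}{18}\right)^{2}} = 2 - \frac{192}{-3 + \frac{1}{324}} = 2 - \frac{192}{- \frac{971}{324}} = 2 - 192 \left(- \frac{324}{971}\right) = 2 - - \frac{62208}{971} = 2 + \frac{62208}{971} = \frac{64150}{971} \approx 66.066$)
$N 1342 = \frac{64150}{971} \cdot 1342 = \frac{86089300}{971}$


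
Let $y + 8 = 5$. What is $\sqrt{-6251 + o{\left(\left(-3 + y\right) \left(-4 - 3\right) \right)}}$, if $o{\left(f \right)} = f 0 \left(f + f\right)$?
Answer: $i \sqrt{6251} \approx 79.063 i$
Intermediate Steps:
$y = -3$ ($y = -8 + 5 = -3$)
$o{\left(f \right)} = 0$ ($o{\left(f \right)} = f 0 \cdot 2 f = f 0 = 0$)
$\sqrt{-6251 + o{\left(\left(-3 + y\right) \left(-4 - 3\right) \right)}} = \sqrt{-6251 + 0} = \sqrt{-6251} = i \sqrt{6251}$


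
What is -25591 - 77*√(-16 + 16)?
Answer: -25591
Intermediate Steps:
-25591 - 77*√(-16 + 16) = -25591 - 77*√0 = -25591 - 77*0 = -25591 - 1*0 = -25591 + 0 = -25591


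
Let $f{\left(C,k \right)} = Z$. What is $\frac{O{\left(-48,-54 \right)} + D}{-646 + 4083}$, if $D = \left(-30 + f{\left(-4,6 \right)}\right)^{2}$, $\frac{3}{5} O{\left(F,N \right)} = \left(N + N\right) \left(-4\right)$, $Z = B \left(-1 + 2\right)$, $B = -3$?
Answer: $\frac{1809}{3437} \approx 0.52633$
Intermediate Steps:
$Z = -3$ ($Z = - 3 \left(-1 + 2\right) = \left(-3\right) 1 = -3$)
$f{\left(C,k \right)} = -3$
$O{\left(F,N \right)} = - \frac{40 N}{3}$ ($O{\left(F,N \right)} = \frac{5 \left(N + N\right) \left(-4\right)}{3} = \frac{5 \cdot 2 N \left(-4\right)}{3} = \frac{5 \left(- 8 N\right)}{3} = - \frac{40 N}{3}$)
$D = 1089$ ($D = \left(-30 - 3\right)^{2} = \left(-33\right)^{2} = 1089$)
$\frac{O{\left(-48,-54 \right)} + D}{-646 + 4083} = \frac{\left(- \frac{40}{3}\right) \left(-54\right) + 1089}{-646 + 4083} = \frac{720 + 1089}{3437} = 1809 \cdot \frac{1}{3437} = \frac{1809}{3437}$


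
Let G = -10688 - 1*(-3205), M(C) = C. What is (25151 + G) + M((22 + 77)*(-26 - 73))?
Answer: 7867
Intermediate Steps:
G = -7483 (G = -10688 + 3205 = -7483)
(25151 + G) + M((22 + 77)*(-26 - 73)) = (25151 - 7483) + (22 + 77)*(-26 - 73) = 17668 + 99*(-99) = 17668 - 9801 = 7867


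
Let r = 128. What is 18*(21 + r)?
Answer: 2682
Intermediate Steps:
18*(21 + r) = 18*(21 + 128) = 18*149 = 2682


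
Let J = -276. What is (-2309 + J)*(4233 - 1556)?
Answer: -6920045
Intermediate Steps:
(-2309 + J)*(4233 - 1556) = (-2309 - 276)*(4233 - 1556) = -2585*2677 = -6920045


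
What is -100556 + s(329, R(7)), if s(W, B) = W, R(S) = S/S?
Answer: -100227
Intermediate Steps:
R(S) = 1
-100556 + s(329, R(7)) = -100556 + 329 = -100227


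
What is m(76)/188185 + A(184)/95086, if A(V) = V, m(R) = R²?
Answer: 291921388/8946879455 ≈ 0.032628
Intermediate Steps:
m(76)/188185 + A(184)/95086 = 76²/188185 + 184/95086 = 5776*(1/188185) + 184*(1/95086) = 5776/188185 + 92/47543 = 291921388/8946879455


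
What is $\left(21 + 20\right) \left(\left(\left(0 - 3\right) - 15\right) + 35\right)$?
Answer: $697$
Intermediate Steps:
$\left(21 + 20\right) \left(\left(\left(0 - 3\right) - 15\right) + 35\right) = 41 \left(\left(-3 - 15\right) + 35\right) = 41 \left(-18 + 35\right) = 41 \cdot 17 = 697$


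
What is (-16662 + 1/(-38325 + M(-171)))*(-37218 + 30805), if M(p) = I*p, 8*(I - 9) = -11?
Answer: 3079622018990/28821 ≈ 1.0685e+8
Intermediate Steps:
I = 61/8 (I = 9 + (⅛)*(-11) = 9 - 11/8 = 61/8 ≈ 7.6250)
M(p) = 61*p/8
(-16662 + 1/(-38325 + M(-171)))*(-37218 + 30805) = (-16662 + 1/(-38325 + (61/8)*(-171)))*(-37218 + 30805) = (-16662 + 1/(-38325 - 10431/8))*(-6413) = (-16662 + 1/(-317031/8))*(-6413) = (-16662 - 8/317031)*(-6413) = -5282370530/317031*(-6413) = 3079622018990/28821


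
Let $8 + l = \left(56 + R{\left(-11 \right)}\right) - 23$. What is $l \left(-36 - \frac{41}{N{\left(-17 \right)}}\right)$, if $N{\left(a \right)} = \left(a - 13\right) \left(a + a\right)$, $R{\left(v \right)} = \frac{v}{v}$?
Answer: $- \frac{477893}{510} \approx -937.04$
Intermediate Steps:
$R{\left(v \right)} = 1$
$N{\left(a \right)} = 2 a \left(-13 + a\right)$ ($N{\left(a \right)} = \left(-13 + a\right) 2 a = 2 a \left(-13 + a\right)$)
$l = 26$ ($l = -8 + \left(\left(56 + 1\right) - 23\right) = -8 + \left(57 - 23\right) = -8 + 34 = 26$)
$l \left(-36 - \frac{41}{N{\left(-17 \right)}}\right) = 26 \left(-36 - \frac{41}{2 \left(-17\right) \left(-13 - 17\right)}\right) = 26 \left(-36 - \frac{41}{2 \left(-17\right) \left(-30\right)}\right) = 26 \left(-36 - \frac{41}{1020}\right) = 26 \left(- \frac{36761}{1020}\right) = - \frac{477893}{510}$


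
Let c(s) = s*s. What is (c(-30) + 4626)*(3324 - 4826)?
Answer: -8300052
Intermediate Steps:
c(s) = s**2
(c(-30) + 4626)*(3324 - 4826) = ((-30)**2 + 4626)*(3324 - 4826) = (900 + 4626)*(-1502) = 5526*(-1502) = -8300052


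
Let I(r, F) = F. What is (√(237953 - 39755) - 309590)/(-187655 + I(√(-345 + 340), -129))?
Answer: 154795/93892 - 33*√182/187784 ≈ 1.6463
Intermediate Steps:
(√(237953 - 39755) - 309590)/(-187655 + I(√(-345 + 340), -129)) = (√(237953 - 39755) - 309590)/(-187655 - 129) = (√198198 - 309590)/(-187784) = (33*√182 - 309590)*(-1/187784) = (-309590 + 33*√182)*(-1/187784) = 154795/93892 - 33*√182/187784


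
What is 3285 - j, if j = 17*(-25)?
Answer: 3710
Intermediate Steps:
j = -425
3285 - j = 3285 - 1*(-425) = 3285 + 425 = 3710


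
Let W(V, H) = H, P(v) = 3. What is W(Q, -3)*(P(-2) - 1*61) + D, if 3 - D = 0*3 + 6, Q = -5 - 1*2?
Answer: 171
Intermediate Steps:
Q = -7 (Q = -5 - 2 = -7)
D = -3 (D = 3 - (0*3 + 6) = 3 - (0 + 6) = 3 - 1*6 = 3 - 6 = -3)
W(Q, -3)*(P(-2) - 1*61) + D = -3*(3 - 1*61) - 3 = -3*(3 - 61) - 3 = -3*(-58) - 3 = 174 - 3 = 171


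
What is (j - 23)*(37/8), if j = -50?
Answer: -2701/8 ≈ -337.63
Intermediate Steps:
(j - 23)*(37/8) = (-50 - 23)*(37/8) = -2701/8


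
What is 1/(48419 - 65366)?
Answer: -1/16947 ≈ -5.9007e-5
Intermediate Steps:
1/(48419 - 65366) = 1/(-16947) = -1/16947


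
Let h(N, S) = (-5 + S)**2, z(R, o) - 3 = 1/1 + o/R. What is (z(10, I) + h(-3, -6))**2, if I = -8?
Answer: 385641/25 ≈ 15426.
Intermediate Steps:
z(R, o) = 4 + o/R (z(R, o) = 3 + (1/1 + o/R) = 3 + (1*1 + o/R) = 3 + (1 + o/R) = 4 + o/R)
(z(10, I) + h(-3, -6))**2 = ((4 - 8/10) + (-5 - 6)**2)**2 = ((4 - 8*1/10) + (-11)**2)**2 = ((4 - 4/5) + 121)**2 = (16/5 + 121)**2 = (621/5)**2 = 385641/25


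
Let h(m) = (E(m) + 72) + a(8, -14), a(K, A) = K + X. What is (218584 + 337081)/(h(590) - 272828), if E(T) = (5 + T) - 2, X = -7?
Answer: -50515/24742 ≈ -2.0417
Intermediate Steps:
a(K, A) = -7 + K (a(K, A) = K - 7 = -7 + K)
E(T) = 3 + T
h(m) = 76 + m (h(m) = ((3 + m) + 72) + (-7 + 8) = (75 + m) + 1 = 76 + m)
(218584 + 337081)/(h(590) - 272828) = (218584 + 337081)/((76 + 590) - 272828) = 555665/(666 - 272828) = 555665/(-272162) = 555665*(-1/272162) = -50515/24742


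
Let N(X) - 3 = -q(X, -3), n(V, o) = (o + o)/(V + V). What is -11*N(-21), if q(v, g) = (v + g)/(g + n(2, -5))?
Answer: 15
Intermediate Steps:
n(V, o) = o/V (n(V, o) = (2*o)/((2*V)) = (2*o)*(1/(2*V)) = o/V)
q(v, g) = (g + v)/(-5/2 + g) (q(v, g) = (v + g)/(g - 5/2) = (g + v)/(g - 5*1/2) = (g + v)/(g - 5/2) = (g + v)/(-5/2 + g))
N(X) = 27/11 + 2*X/11 (N(X) = 3 - 2*(-3 + X)/(-5 + 2*(-3)) = 3 - 2*(-3 + X)/(-5 - 6) = 3 - 2*(-3 + X)/(-11) = 3 - 2*(-1)*(-3 + X)/11 = 3 - (6/11 - 2*X/11) = 3 + (-6/11 + 2*X/11) = 27/11 + 2*X/11)
-11*N(-21) = -11*(27/11 + (2/11)*(-21)) = -11*(27/11 - 42/11) = -11*(-15/11) = 15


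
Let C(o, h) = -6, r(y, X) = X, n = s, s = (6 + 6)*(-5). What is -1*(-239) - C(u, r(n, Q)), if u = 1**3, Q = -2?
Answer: 245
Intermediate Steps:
s = -60 (s = 12*(-5) = -60)
n = -60
u = 1
-1*(-239) - C(u, r(n, Q)) = -1*(-239) - 1*(-6) = 239 + 6 = 245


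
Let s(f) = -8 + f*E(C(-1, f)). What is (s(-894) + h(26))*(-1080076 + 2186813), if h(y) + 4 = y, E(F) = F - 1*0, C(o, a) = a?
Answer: 884559547250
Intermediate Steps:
E(F) = F (E(F) = F + 0 = F)
h(y) = -4 + y
s(f) = -8 + f**2 (s(f) = -8 + f*f = -8 + f**2)
(s(-894) + h(26))*(-1080076 + 2186813) = ((-8 + (-894)**2) + (-4 + 26))*(-1080076 + 2186813) = ((-8 + 799236) + 22)*1106737 = (799228 + 22)*1106737 = 799250*1106737 = 884559547250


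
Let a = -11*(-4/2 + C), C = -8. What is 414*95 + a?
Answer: 39440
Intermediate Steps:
a = 110 (a = -11*(-4/2 - 8) = -11*(-4*1/2 - 8) = -11*(-2 - 8) = -11*(-10) = 110)
414*95 + a = 414*95 + 110 = 39330 + 110 = 39440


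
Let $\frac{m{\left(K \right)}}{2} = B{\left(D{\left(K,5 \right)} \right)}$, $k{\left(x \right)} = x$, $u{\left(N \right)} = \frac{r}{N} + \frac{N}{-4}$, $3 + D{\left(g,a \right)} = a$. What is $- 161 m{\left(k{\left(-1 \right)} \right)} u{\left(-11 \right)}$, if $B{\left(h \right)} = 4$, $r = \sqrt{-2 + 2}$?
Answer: $-3542$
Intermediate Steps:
$r = 0$ ($r = \sqrt{0} = 0$)
$D{\left(g,a \right)} = -3 + a$
$u{\left(N \right)} = - \frac{N}{4}$ ($u{\left(N \right)} = \frac{0}{N} + \frac{N}{-4} = 0 + N \left(- \frac{1}{4}\right) = 0 - \frac{N}{4} = - \frac{N}{4}$)
$m{\left(K \right)} = 8$ ($m{\left(K \right)} = 2 \cdot 4 = 8$)
$- 161 m{\left(k{\left(-1 \right)} \right)} u{\left(-11 \right)} = \left(-161\right) 8 \left(\left(- \frac{1}{4}\right) \left(-11\right)\right) = \left(-1288\right) \frac{11}{4} = -3542$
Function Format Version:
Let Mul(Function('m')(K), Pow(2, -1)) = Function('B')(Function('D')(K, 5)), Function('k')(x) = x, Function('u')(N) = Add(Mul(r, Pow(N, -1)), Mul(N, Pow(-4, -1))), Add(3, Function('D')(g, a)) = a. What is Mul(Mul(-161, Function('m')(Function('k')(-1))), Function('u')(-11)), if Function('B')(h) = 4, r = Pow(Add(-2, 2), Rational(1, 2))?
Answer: -3542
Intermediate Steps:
r = 0 (r = Pow(0, Rational(1, 2)) = 0)
Function('D')(g, a) = Add(-3, a)
Function('u')(N) = Mul(Rational(-1, 4), N) (Function('u')(N) = Add(Mul(0, Pow(N, -1)), Mul(N, Pow(-4, -1))) = Add(0, Mul(N, Rational(-1, 4))) = Add(0, Mul(Rational(-1, 4), N)) = Mul(Rational(-1, 4), N))
Function('m')(K) = 8 (Function('m')(K) = Mul(2, 4) = 8)
Mul(Mul(-161, Function('m')(Function('k')(-1))), Function('u')(-11)) = Mul(Mul(-161, 8), Mul(Rational(-1, 4), -11)) = Mul(-1288, Rational(11, 4)) = -3542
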